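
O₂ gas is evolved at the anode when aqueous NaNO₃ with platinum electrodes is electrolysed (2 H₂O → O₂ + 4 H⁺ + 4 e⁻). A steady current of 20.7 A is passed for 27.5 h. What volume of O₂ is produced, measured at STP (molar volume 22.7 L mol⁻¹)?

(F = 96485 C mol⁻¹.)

121 L

Q = I·t = 20.70 A × 99000 s = 2049000 C.
n(e⁻) = Q/F = 2049000 / 96485 = 21.24 mol.
4 electrons are transferred per O₂ molecule, so n(O₂) = 21.24 / 4 = 5.310 mol.
V = n × V_m = 5.310 × 22.7 = 121 L.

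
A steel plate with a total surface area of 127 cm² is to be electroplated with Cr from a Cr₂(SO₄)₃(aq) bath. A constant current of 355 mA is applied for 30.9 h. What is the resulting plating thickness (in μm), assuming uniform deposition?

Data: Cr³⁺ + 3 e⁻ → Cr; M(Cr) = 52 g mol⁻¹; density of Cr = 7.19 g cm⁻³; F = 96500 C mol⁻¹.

Q = I·t = 0.3550 × 111240 = 39490 C; n(e⁻) = 0.4092 mol.
n(Cr) = n(e⁻)/3 = 0.1364 mol, so m = 0.1364 × 52 = 7.093 g.
Volume = m/ρ = 7.093 / 7.19 = 0.9865 cm³.
Thickness = V/A = 0.9865 / 127 = 0.00777 cm = 77.7 μm.

77.7 μm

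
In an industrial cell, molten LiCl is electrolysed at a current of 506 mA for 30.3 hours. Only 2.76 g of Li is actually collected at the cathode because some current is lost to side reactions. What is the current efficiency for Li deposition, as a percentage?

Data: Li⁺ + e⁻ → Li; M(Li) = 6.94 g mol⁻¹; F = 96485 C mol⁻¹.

Q = I·t = 0.5060 × 109080 = 55190 C; n(e⁻) = 55190/96485 = 0.5721 mol.
Theoretical n(Li) = n(e⁻)/1 = 0.5721 mol, i.e. m_theo = 0.5721 × 6.94 = 3.970 g.
Efficiency = m_actual / m_theo = 2.76 / 3.970 = 69.5 %.

69.5 %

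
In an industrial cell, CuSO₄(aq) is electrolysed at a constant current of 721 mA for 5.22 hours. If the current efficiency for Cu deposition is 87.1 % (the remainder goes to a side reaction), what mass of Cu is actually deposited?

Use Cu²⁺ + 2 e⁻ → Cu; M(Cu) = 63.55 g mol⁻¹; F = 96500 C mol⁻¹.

3.89 g

Q = I·t = 0.7210 × 18792 = 13550 C.
n(e⁻) = 13550/96500 = 0.1404 mol; theoretically n(Cu) = 0.1404/2 = 0.07020 mol, m_theo = 4.461 g.
At 87.1 % efficiency, m_actual = 0.871 × 4.461 = 3.89 g.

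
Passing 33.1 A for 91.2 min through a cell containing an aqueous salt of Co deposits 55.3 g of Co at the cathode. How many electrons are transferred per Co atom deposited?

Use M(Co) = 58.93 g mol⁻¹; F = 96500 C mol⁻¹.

Q = I·t = 33.10 A × 5472.0 s = 181100 C, so n(e⁻) = 181100/96500 = 1.877 mol.
n(Co) deposited = 55.3 / 58.93 = 0.9384 mol.
Electrons per atom = n(e⁻)/n(Co) = 1.877 / 0.9384 = 2.00 ≈ 2, so the ion is Co²⁺.

2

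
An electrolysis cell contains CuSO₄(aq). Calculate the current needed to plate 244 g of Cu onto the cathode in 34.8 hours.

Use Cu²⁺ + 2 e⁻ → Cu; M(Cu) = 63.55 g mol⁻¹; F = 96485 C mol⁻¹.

n(Cu) = 244 / 63.55 = 3.839 mol.
n(e⁻) = 2 × 3.839 = 7.679 mol.
Q = n(e⁻)·F = 7.679 × 96485 = 740900 C.
I = Q/t = 740900 / 125280 s = 5.91 A.

5.91 A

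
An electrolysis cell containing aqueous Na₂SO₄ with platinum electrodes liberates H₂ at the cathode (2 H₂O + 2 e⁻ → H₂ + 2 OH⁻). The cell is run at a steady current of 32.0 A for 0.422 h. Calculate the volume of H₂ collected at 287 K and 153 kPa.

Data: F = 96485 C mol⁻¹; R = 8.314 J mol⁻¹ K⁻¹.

3.93 L

Q = I·t = 32.00 A × 1519.2 s = 48610 C.
n(e⁻) = Q/F = 48610 / 96485 = 0.5039 mol.
2 electrons are transferred per H₂ molecule, so n(H₂) = 0.5039 / 2 = 0.2519 mol.
V = nRT/P = (0.2519 × 8.314 × 287) / (153 × 10³ Pa) = 0.00393 m³ = 3.93 L.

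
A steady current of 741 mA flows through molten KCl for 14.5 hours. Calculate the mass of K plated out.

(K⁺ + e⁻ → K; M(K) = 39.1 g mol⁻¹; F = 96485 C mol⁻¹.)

Q = I·t = 0.7410 A × 52200 s = 38680 C.
n(e⁻) = Q/F = 38680 / 96485 = 0.4009 mol.
K⁺ + e⁻ → K, so n(K) = n(e⁻)/1 = 0.4009 mol.
m = n·M = 0.4009 × 39.1 = 15.7 g.

15.7 g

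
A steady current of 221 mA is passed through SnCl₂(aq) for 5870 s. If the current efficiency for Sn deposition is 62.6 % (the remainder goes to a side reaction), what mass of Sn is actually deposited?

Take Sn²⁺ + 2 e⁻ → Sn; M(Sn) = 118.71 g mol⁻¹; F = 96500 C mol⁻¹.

0.499 g

Q = I·t = 0.2210 × 5870.0 = 1297 C.
n(e⁻) = 1297/96500 = 0.01344 mol; theoretically n(Sn) = 0.01344/2 = 0.006722 mol, m_theo = 0.7979 g.
At 62.6 % efficiency, m_actual = 0.626 × 0.7979 = 0.499 g.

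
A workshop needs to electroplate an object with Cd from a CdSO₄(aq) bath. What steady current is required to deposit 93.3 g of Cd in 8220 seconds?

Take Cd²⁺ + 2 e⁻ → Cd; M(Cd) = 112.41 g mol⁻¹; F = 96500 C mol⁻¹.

19.5 A

n(Cd) = 93.3 / 112.41 = 0.8300 mol.
n(e⁻) = 2 × 0.8300 = 1.660 mol.
Q = n(e⁻)·F = 1.660 × 96500 = 160200 C.
I = Q/t = 160200 / 8220.0 s = 19.5 A.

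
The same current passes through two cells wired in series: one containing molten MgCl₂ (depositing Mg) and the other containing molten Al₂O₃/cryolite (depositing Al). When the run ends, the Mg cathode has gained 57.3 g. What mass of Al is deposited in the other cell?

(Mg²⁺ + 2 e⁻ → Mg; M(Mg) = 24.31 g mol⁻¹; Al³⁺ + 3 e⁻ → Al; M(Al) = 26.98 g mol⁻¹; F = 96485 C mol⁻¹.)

n(Mg) = 57.3 / 24.31 = 2.357 mol.
Since Mg²⁺ + 2 e⁻ → Mg, n(e⁻) passed = 2 × 2.357 = 4.714 mol.
Cells in series carry the same charge, so the same 4.714 mol of electrons passes through cell 2.
Al³⁺ + 3 e⁻ → Al, so n(Al) = 4.714 / 3 = 1.571 mol.
m(Al) = 1.571 × 26.98 = 42.4 g.

42.4 g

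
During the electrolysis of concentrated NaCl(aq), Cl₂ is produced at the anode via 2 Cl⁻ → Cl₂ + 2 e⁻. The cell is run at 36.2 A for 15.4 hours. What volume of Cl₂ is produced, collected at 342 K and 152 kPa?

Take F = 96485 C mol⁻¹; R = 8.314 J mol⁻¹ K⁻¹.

Q = I·t = 36.20 A × 55440 s = 2007000 C.
n(e⁻) = Q/F = 2007000 / 96485 = 20.80 mol.
2 electrons are transferred per Cl₂ molecule, so n(Cl₂) = 20.80 / 2 = 10.40 mol.
V = nRT/P = (10.40 × 8.314 × 342) / (152 × 10³ Pa) = 0.195 m³ = 195 L.

195 L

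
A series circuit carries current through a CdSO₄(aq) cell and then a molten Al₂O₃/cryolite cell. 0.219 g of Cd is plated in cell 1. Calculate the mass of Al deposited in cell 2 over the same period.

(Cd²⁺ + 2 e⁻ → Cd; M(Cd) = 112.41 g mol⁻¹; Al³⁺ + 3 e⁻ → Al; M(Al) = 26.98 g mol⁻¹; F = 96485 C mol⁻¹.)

0.0350 g

n(Cd) = 0.219 / 112.41 = 0.001948 mol.
Since Cd²⁺ + 2 e⁻ → Cd, n(e⁻) passed = 2 × 0.001948 = 0.003896 mol.
Cells in series carry the same charge, so the same 0.003896 mol of electrons passes through cell 2.
Al³⁺ + 3 e⁻ → Al, so n(Al) = 0.003896 / 3 = 0.001299 mol.
m(Al) = 0.001299 × 26.98 = 0.0350 g.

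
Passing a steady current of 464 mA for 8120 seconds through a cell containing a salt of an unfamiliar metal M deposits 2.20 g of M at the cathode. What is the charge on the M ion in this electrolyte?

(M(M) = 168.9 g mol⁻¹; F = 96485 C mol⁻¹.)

+3

Q = I·t = 0.4640 A × 8120.0 s = 3768 C, so n(e⁻) = 3768/96485 = 0.03905 mol.
n(M) deposited = 2.20 / 168.9 = 0.01303 mol.
Electrons per atom = n(e⁻)/n(M) = 0.03905 / 0.01303 = 3.00 ≈ 3, so the ion is M³⁺.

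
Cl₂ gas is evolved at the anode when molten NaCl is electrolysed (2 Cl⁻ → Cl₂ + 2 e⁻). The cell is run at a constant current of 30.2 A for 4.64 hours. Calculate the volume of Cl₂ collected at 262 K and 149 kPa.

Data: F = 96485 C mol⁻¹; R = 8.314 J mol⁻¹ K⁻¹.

Q = I·t = 30.20 A × 16704 s = 504500 C.
n(e⁻) = Q/F = 504500 / 96485 = 5.228 mol.
2 electrons are transferred per Cl₂ molecule, so n(Cl₂) = 5.228 / 2 = 2.614 mol.
V = nRT/P = (2.614 × 8.314 × 262) / (149 × 10³ Pa) = 0.0382 m³ = 38.2 L.

38.2 L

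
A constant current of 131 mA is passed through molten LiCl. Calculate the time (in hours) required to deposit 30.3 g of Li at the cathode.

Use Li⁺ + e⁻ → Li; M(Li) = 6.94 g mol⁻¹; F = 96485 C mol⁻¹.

893 h

n(Li) = m/M = 30.3 / 6.94 = 4.366 mol.
Each Li atom requires 1 electron, so n(e⁻) = 1 × 4.366 = 4.366 mol.
Q = n(e⁻)·F = 4.366 × 96485 = 421300 C.
t = Q/I = 421300 / 0.1310 A = 3216000 s = 893 h.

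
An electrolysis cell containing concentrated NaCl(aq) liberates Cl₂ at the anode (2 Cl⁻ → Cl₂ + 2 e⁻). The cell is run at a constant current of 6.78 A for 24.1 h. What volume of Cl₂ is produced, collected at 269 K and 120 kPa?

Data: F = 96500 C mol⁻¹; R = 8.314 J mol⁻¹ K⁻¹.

Q = I·t = 6.780 A × 86760 s = 588200 C.
n(e⁻) = Q/F = 588200 / 96500 = 6.096 mol.
2 electrons are transferred per Cl₂ molecule, so n(Cl₂) = 6.096 / 2 = 3.048 mol.
V = nRT/P = (3.048 × 8.314 × 269) / (120 × 10³ Pa) = 0.0568 m³ = 56.8 L.

56.8 L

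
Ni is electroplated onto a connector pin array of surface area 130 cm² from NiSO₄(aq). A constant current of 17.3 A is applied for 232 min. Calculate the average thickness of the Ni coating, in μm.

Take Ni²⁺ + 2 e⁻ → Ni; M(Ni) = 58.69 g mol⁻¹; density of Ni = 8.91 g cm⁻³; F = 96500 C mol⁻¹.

632 μm

Q = I·t = 17.30 × 13920 = 240800 C; n(e⁻) = 2.496 mol.
n(Ni) = n(e⁻)/2 = 1.248 mol, so m = 1.248 × 58.69 = 73.23 g.
Volume = m/ρ = 73.23 / 8.91 = 8.219 cm³.
Thickness = V/A = 8.219 / 130 = 0.0632 cm = 632 μm.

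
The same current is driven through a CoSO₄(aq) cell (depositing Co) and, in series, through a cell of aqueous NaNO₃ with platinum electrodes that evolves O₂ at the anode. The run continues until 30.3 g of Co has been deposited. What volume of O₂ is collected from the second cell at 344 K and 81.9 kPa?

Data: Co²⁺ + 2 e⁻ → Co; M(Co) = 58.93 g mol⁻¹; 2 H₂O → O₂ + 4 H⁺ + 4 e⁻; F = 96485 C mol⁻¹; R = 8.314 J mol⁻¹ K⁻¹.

8.98 L

n(Co) = 30.3 / 58.93 = 0.5142 mol, so n(e⁻) = 2 × 0.5142 = 1.028 mol.
The cells are in series, so the same 1.028 mol of electrons passes through the second cell.
2 H₂O → O₂ + 4 H⁺ + 4 e⁻ — 4 mol e⁻ per mol O₂, so n(O₂) = 1.028/4 = 0.2571 mol.
V = nRT/P = (0.2571 × 8.314 × 344) / (81.9 × 10³) = 0.00898 m³ = 8.98 L.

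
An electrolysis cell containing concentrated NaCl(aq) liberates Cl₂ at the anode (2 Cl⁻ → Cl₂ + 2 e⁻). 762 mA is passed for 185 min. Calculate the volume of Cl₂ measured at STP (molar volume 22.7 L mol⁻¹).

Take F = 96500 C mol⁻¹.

0.995 L

Q = I·t = 0.7620 A × 11100 s = 8458 C.
n(e⁻) = Q/F = 8458 / 96500 = 0.08765 mol.
2 electrons are transferred per Cl₂ molecule, so n(Cl₂) = 0.08765 / 2 = 0.04382 mol.
V = n × V_m = 0.04382 × 22.7 = 0.995 L.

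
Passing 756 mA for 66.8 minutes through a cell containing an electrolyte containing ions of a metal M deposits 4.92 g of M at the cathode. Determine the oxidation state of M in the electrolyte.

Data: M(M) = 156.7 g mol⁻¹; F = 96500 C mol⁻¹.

Q = I·t = 0.7560 A × 4008.0 s = 3030 C, so n(e⁻) = 3030/96500 = 0.03140 mol.
n(M) deposited = 4.92 / 156.7 = 0.03140 mol.
Electrons per atom = n(e⁻)/n(M) = 0.03140 / 0.03140 = 1.00 ≈ 1, so the ion is M⁺.

+1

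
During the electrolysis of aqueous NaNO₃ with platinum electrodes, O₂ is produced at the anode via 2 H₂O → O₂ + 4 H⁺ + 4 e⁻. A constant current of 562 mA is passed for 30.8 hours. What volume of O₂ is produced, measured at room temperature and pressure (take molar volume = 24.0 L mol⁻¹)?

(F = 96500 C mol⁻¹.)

Q = I·t = 0.5620 A × 110880 s = 62310 C.
n(e⁻) = Q/F = 62310 / 96500 = 0.6457 mol.
4 electrons are transferred per O₂ molecule, so n(O₂) = 0.6457 / 4 = 0.1614 mol.
V = n × V_m = 0.1614 × 24.0 = 3.87 L.

3.87 L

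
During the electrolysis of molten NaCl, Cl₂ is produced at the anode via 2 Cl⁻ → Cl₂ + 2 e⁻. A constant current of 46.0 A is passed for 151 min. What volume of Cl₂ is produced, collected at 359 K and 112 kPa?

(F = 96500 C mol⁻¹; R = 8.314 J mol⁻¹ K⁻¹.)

Q = I·t = 46.00 A × 9060.0 s = 416800 C.
n(e⁻) = Q/F = 416800 / 96500 = 4.319 mol.
2 electrons are transferred per Cl₂ molecule, so n(Cl₂) = 4.319 / 2 = 2.159 mol.
V = nRT/P = (2.159 × 8.314 × 359) / (112 × 10³ Pa) = 0.0575 m³ = 57.5 L.

57.5 L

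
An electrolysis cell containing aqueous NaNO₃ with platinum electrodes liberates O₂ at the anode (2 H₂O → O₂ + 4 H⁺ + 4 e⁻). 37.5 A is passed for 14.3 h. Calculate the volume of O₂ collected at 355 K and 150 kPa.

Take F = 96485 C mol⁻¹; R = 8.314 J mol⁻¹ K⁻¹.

Q = I·t = 37.50 A × 51480 s = 1930000 C.
n(e⁻) = Q/F = 1930000 / 96485 = 20.01 mol.
4 electrons are transferred per O₂ molecule, so n(O₂) = 20.01 / 4 = 5.002 mol.
V = nRT/P = (5.002 × 8.314 × 355) / (150 × 10³ Pa) = 0.0984 m³ = 98.4 L.

98.4 L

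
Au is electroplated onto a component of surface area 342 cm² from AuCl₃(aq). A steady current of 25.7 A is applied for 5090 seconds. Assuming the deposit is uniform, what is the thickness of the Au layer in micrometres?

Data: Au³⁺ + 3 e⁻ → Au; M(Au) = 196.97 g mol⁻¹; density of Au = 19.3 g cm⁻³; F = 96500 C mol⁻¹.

135 μm

Q = I·t = 25.70 × 5090.0 = 130800 C; n(e⁻) = 1.356 mol.
n(Au) = n(e⁻)/3 = 0.4519 mol, so m = 0.4519 × 196.97 = 89.00 g.
Volume = m/ρ = 89.00 / 19.3 = 4.612 cm³.
Thickness = V/A = 4.612 / 342 = 0.0135 cm = 135 μm.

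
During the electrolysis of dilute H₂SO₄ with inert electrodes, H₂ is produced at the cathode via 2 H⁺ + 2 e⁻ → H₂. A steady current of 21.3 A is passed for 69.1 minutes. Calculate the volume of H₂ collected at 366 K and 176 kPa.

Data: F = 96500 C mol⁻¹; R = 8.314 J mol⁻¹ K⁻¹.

Q = I·t = 21.30 A × 4146.0 s = 88310 C.
n(e⁻) = Q/F = 88310 / 96500 = 0.9151 mol.
2 electrons are transferred per H₂ molecule, so n(H₂) = 0.9151 / 2 = 0.4576 mol.
V = nRT/P = (0.4576 × 8.314 × 366) / (176 × 10³ Pa) = 0.00791 m³ = 7.91 L.

7.91 L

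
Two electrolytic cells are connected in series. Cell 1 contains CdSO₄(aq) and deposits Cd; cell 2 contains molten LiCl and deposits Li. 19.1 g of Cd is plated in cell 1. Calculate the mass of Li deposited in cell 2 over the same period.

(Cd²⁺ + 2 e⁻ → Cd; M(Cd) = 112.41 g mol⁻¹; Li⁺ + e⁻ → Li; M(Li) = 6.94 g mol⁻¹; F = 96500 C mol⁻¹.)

2.36 g

n(Cd) = 19.1 / 112.41 = 0.1699 mol.
Since Cd²⁺ + 2 e⁻ → Cd, n(e⁻) passed = 2 × 0.1699 = 0.3398 mol.
Cells in series carry the same charge, so the same 0.3398 mol of electrons passes through cell 2.
Li⁺ + e⁻ → Li, so n(Li) = 0.3398 / 1 = 0.3398 mol.
m(Li) = 0.3398 × 6.94 = 2.36 g.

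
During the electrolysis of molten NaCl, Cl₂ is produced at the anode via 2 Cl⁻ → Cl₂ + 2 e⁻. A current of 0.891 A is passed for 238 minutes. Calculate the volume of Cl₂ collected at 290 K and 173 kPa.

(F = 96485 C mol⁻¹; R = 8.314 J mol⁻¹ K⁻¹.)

Q = I·t = 0.8910 A × 14280 s = 12720 C.
n(e⁻) = Q/F = 12720 / 96485 = 0.1319 mol.
2 electrons are transferred per Cl₂ molecule, so n(Cl₂) = 0.1319 / 2 = 0.06594 mol.
V = nRT/P = (0.06594 × 8.314 × 290) / (173 × 10³ Pa) = 9.19 × 10⁻⁴ m³ = 0.919 L.

0.919 L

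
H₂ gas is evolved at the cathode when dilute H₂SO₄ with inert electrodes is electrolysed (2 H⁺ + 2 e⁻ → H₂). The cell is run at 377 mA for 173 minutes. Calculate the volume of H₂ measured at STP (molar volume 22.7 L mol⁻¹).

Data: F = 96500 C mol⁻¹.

Q = I·t = 0.3770 A × 10380 s = 3913 C.
n(e⁻) = Q/F = 3913 / 96500 = 0.04055 mol.
2 electrons are transferred per H₂ molecule, so n(H₂) = 0.04055 / 2 = 0.02028 mol.
V = n × V_m = 0.02028 × 22.7 = 0.460 L.

0.460 L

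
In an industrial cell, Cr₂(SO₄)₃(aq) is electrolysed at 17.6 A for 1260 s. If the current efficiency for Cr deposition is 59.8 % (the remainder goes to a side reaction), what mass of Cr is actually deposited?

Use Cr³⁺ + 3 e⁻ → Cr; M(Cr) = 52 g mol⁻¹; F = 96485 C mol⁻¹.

Q = I·t = 17.60 × 1260.0 = 22180 C.
n(e⁻) = 22180/96485 = 0.2298 mol; theoretically n(Cr) = 0.2298/3 = 0.07661 mol, m_theo = 3.984 g.
At 59.8 % efficiency, m_actual = 0.598 × 3.984 = 2.38 g.

2.38 g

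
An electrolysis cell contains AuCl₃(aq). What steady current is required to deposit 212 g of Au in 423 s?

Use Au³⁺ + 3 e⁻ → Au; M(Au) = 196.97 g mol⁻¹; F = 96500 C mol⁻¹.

737 A

n(Au) = 212 / 196.97 = 1.076 mol.
n(e⁻) = 3 × 1.076 = 3.229 mol.
Q = n(e⁻)·F = 3.229 × 96500 = 311600 C.
I = Q/t = 311600 / 423.00 s = 737 A.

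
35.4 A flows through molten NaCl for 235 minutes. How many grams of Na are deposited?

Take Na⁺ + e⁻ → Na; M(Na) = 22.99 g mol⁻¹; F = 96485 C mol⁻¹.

Q = I·t = 35.40 A × 14100 s = 499100 C.
n(e⁻) = Q/F = 499100 / 96485 = 5.173 mol.
Na⁺ + e⁻ → Na, so n(Na) = n(e⁻)/1 = 5.173 mol.
m = n·M = 5.173 × 22.99 = 119 g.

119 g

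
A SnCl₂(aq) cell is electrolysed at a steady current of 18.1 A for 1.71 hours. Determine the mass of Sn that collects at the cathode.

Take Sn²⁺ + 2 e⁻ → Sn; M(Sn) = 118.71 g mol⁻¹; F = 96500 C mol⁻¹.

68.5 g

Q = I·t = 18.10 A × 6156.0 s = 111400 C.
n(e⁻) = Q/F = 111400 / 96500 = 1.155 mol.
Sn²⁺ + 2 e⁻ → Sn, so n(Sn) = n(e⁻)/2 = 0.5773 mol.
m = n·M = 0.5773 × 118.71 = 68.5 g.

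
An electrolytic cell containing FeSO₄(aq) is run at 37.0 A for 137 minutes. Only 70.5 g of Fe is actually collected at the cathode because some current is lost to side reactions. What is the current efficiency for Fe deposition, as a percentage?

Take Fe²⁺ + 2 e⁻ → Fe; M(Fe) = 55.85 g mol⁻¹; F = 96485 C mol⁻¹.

80.1 %

Q = I·t = 37.00 × 8220.0 = 304100 C; n(e⁻) = 304100/96485 = 3.152 mol.
Theoretical n(Fe) = n(e⁻)/2 = 1.576 mol, i.e. m_theo = 1.576 × 55.85 = 88.03 g.
Efficiency = m_actual / m_theo = 70.5 / 88.03 = 80.1 %.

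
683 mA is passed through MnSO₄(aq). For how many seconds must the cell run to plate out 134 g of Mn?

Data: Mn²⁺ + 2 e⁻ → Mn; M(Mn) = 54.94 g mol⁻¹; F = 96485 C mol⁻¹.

n(Mn) = m/M = 134 / 54.94 = 2.439 mol.
Each Mn atom requires 2 electrons, so n(e⁻) = 2 × 2.439 = 4.878 mol.
Q = n(e⁻)·F = 4.878 × 96485 = 470700 C.
t = Q/I = 470700 / 0.6830 A = 689100 s.

6.89 × 10⁵ s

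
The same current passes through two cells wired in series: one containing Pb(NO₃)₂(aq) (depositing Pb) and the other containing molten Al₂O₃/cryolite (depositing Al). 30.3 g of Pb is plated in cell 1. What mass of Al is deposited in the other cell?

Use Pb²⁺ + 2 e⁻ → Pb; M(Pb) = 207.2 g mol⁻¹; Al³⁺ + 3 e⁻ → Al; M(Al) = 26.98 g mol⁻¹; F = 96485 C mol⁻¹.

2.63 g

n(Pb) = 30.3 / 207.2 = 0.1462 mol.
Since Pb²⁺ + 2 e⁻ → Pb, n(e⁻) passed = 2 × 0.1462 = 0.2925 mol.
Cells in series carry the same charge, so the same 0.2925 mol of electrons passes through cell 2.
Al³⁺ + 3 e⁻ → Al, so n(Al) = 0.2925 / 3 = 0.09749 mol.
m(Al) = 0.09749 × 26.98 = 2.63 g.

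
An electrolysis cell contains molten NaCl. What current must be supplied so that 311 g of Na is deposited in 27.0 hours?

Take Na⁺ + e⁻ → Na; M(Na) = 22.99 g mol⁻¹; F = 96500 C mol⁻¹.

n(Na) = 311 / 22.99 = 13.53 mol.
n(e⁻) = 1 × 13.53 = 13.53 mol.
Q = n(e⁻)·F = 13.53 × 96500 = 1305000 C.
I = Q/t = 1305000 / 97200 s = 13.4 A.

13.4 A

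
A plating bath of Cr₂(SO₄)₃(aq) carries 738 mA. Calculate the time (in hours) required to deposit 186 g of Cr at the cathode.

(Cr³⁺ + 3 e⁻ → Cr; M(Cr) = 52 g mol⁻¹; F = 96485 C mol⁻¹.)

n(Cr) = m/M = 186 / 52 = 3.577 mol.
Each Cr atom requires 3 electrons, so n(e⁻) = 3 × 3.577 = 10.73 mol.
Q = n(e⁻)·F = 10.73 × 96485 = 1035000 C.
t = Q/I = 1035000 / 0.7380 A = 1403000 s = 390 h.

390 h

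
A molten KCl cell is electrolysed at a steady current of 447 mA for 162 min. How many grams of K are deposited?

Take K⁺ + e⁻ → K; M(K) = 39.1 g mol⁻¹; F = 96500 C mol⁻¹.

Q = I·t = 0.4470 A × 9720.0 s = 4345 C.
n(e⁻) = Q/F = 4345 / 96500 = 0.04502 mol.
K⁺ + e⁻ → K, so n(K) = n(e⁻)/1 = 0.04502 mol.
m = n·M = 0.04502 × 39.1 = 1.76 g.

1.76 g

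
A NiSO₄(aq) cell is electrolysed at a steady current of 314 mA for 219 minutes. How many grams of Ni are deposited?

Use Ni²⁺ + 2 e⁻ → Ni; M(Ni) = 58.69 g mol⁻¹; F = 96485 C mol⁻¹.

1.25 g

Q = I·t = 0.3140 A × 13140 s = 4126 C.
n(e⁻) = Q/F = 4126 / 96485 = 0.04276 mol.
Ni²⁺ + 2 e⁻ → Ni, so n(Ni) = n(e⁻)/2 = 0.02138 mol.
m = n·M = 0.02138 × 58.69 = 1.25 g.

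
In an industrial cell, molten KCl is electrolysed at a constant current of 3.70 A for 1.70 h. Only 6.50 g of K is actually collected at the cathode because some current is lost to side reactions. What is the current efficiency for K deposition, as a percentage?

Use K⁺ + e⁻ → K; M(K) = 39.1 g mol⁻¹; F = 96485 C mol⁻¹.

70.8 %

Q = I·t = 3.700 × 6120.0 = 22640 C; n(e⁻) = 22640/96485 = 0.2347 mol.
Theoretical n(K) = n(e⁻)/1 = 0.2347 mol, i.e. m_theo = 0.2347 × 39.1 = 9.176 g.
Efficiency = m_actual / m_theo = 6.50 / 9.176 = 70.8 %.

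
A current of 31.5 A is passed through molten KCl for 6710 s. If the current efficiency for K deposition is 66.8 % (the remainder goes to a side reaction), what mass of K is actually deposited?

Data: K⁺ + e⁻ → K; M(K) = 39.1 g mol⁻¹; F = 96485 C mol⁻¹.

Q = I·t = 31.50 × 6710.0 = 211400 C.
n(e⁻) = 211400/96485 = 2.191 mol; theoretically n(K) = 2.191/1 = 2.191 mol, m_theo = 85.65 g.
At 66.8 % efficiency, m_actual = 0.668 × 85.65 = 57.2 g.

57.2 g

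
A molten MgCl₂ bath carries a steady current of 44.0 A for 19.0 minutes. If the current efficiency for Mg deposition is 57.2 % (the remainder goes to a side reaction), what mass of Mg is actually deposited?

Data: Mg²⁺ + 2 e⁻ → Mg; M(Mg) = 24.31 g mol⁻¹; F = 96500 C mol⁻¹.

Q = I·t = 44.00 × 1140.0 = 50160 C.
n(e⁻) = 50160/96500 = 0.5198 mol; theoretically n(Mg) = 0.5198/2 = 0.2599 mol, m_theo = 6.318 g.
At 57.2 % efficiency, m_actual = 0.572 × 6.318 = 3.61 g.

3.61 g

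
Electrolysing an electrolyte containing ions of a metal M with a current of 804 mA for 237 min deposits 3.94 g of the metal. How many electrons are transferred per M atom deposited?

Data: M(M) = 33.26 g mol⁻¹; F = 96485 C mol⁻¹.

1

Q = I·t = 0.8040 A × 14220 s = 11430 C, so n(e⁻) = 11430/96485 = 0.1185 mol.
n(M) deposited = 3.94 / 33.26 = 0.1185 mol.
Electrons per atom = n(e⁻)/n(M) = 0.1185 / 0.1185 = 1.00 ≈ 1, so the ion is M⁺.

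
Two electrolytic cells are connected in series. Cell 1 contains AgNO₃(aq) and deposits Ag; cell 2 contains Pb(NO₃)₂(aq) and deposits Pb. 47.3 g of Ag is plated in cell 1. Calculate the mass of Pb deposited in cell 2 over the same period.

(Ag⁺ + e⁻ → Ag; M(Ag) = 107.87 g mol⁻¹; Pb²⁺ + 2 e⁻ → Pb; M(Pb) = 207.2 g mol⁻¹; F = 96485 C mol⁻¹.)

45.4 g

n(Ag) = 47.3 / 107.87 = 0.4385 mol.
Since Ag⁺ + e⁻ → Ag, n(e⁻) passed = 1 × 0.4385 = 0.4385 mol.
Cells in series carry the same charge, so the same 0.4385 mol of electrons passes through cell 2.
Pb²⁺ + 2 e⁻ → Pb, so n(Pb) = 0.4385 / 2 = 0.2192 mol.
m(Pb) = 0.2192 × 207.2 = 45.4 g.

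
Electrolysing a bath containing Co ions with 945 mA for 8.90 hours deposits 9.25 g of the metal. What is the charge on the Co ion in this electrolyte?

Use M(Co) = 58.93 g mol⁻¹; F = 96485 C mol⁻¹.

+2

Q = I·t = 0.9450 A × 32040 s = 30280 C, so n(e⁻) = 30280/96485 = 0.3138 mol.
n(Co) deposited = 9.25 / 58.93 = 0.1570 mol.
Electrons per atom = n(e⁻)/n(Co) = 0.3138 / 0.1570 = 2.00 ≈ 2, so the ion is Co²⁺.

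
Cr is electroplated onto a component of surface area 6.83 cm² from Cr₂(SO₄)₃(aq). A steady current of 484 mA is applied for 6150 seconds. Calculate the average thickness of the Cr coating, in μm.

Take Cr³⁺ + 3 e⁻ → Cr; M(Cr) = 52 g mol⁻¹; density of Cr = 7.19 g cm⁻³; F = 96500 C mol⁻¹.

109 μm

Q = I·t = 0.4840 × 6150.0 = 2977 C; n(e⁻) = 0.03085 mol.
n(Cr) = n(e⁻)/3 = 0.01028 mol, so m = 0.01028 × 52 = 0.5347 g.
Volume = m/ρ = 0.5347 / 7.19 = 0.07436 cm³.
Thickness = V/A = 0.07436 / 6.83 = 0.0109 cm = 109 μm.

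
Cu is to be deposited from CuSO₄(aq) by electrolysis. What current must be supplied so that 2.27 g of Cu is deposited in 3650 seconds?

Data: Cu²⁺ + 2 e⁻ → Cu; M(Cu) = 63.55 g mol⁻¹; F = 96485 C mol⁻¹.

n(Cu) = 2.27 / 63.55 = 0.03572 mol.
n(e⁻) = 2 × 0.03572 = 0.07144 mol.
Q = n(e⁻)·F = 0.07144 × 96485 = 6893 C.
I = Q/t = 6893 / 3650.0 s = 1.89 A.

1.89 A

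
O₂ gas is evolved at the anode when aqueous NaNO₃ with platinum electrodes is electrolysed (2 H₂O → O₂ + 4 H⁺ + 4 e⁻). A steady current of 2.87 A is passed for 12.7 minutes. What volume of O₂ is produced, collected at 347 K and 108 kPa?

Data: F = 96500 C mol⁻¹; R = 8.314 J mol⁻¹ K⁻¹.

Q = I·t = 2.870 A × 762.00 s = 2187 C.
n(e⁻) = Q/F = 2187 / 96500 = 0.02266 mol.
4 electrons are transferred per O₂ molecule, so n(O₂) = 0.02266 / 4 = 0.005666 mol.
V = nRT/P = (0.005666 × 8.314 × 347) / (108 × 10³ Pa) = 1.51 × 10⁻⁴ m³ = 0.151 L.

0.151 L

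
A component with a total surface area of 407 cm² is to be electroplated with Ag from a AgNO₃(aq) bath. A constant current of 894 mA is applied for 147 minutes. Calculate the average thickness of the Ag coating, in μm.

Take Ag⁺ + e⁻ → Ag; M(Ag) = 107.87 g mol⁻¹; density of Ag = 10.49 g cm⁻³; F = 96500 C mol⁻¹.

20.6 μm

Q = I·t = 0.8940 × 8820.0 = 7885 C; n(e⁻) = 0.08171 mol.
n(Ag) = n(e⁻)/1 = 0.08171 mol, so m = 0.08171 × 107.87 = 8.814 g.
Volume = m/ρ = 8.814 / 10.49 = 0.8402 cm³.
Thickness = V/A = 0.8402 / 407 = 0.00206 cm = 20.6 μm.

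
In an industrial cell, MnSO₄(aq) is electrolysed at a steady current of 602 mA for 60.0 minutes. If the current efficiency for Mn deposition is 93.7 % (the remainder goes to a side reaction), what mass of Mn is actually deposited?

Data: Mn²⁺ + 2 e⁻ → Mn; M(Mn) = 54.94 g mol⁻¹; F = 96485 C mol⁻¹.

0.578 g

Q = I·t = 0.6020 × 3600.0 = 2167 C.
n(e⁻) = 2167/96485 = 0.02246 mol; theoretically n(Mn) = 0.02246/2 = 0.01123 mol, m_theo = 0.6170 g.
At 93.7 % efficiency, m_actual = 0.937 × 0.6170 = 0.578 g.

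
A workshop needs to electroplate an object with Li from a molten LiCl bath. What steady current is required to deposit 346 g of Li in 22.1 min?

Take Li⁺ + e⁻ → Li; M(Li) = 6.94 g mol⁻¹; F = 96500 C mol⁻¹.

n(Li) = 346 / 6.94 = 49.86 mol.
n(e⁻) = 1 × 49.86 = 49.86 mol.
Q = n(e⁻)·F = 49.86 × 96500 = 4811000 C.
I = Q/t = 4811000 / 1326.0 s = 3630 A.

3630 A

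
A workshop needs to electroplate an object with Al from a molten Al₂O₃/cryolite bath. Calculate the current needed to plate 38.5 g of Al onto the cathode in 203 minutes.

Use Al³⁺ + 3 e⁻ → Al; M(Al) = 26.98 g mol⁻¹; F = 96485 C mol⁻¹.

n(Al) = 38.5 / 26.98 = 1.427 mol.
n(e⁻) = 3 × 1.427 = 4.281 mol.
Q = n(e⁻)·F = 4.281 × 96485 = 413000 C.
I = Q/t = 413000 / 12180 s = 33.9 A.

33.9 A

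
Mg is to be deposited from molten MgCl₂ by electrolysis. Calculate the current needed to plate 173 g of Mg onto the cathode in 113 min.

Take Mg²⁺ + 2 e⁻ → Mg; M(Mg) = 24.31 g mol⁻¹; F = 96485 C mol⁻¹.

203 A

n(Mg) = 173 / 24.31 = 7.116 mol.
n(e⁻) = 2 × 7.116 = 14.23 mol.
Q = n(e⁻)·F = 14.23 × 96485 = 1373000 C.
I = Q/t = 1373000 / 6780.0 s = 203 A.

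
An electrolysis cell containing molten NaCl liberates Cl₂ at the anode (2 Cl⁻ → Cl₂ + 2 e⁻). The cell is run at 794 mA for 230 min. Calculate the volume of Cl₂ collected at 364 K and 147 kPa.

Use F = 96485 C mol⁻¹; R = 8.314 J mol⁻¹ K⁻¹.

1.17 L

Q = I·t = 0.7940 A × 13800 s = 10960 C.
n(e⁻) = Q/F = 10960 / 96485 = 0.1136 mol.
2 electrons are transferred per Cl₂ molecule, so n(Cl₂) = 0.1136 / 2 = 0.05678 mol.
V = nRT/P = (0.05678 × 8.314 × 364) / (147 × 10³ Pa) = 0.00117 m³ = 1.17 L.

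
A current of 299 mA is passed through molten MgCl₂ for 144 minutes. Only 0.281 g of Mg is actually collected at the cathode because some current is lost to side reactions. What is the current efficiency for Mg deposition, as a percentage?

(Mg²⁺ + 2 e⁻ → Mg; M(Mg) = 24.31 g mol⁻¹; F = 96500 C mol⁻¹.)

86.4 %

Q = I·t = 0.2990 × 8640.0 = 2583 C; n(e⁻) = 2583/96500 = 0.02677 mol.
Theoretical n(Mg) = n(e⁻)/2 = 0.01339 mol, i.e. m_theo = 0.01339 × 24.31 = 0.3254 g.
Efficiency = m_actual / m_theo = 0.281 / 0.3254 = 86.4 %.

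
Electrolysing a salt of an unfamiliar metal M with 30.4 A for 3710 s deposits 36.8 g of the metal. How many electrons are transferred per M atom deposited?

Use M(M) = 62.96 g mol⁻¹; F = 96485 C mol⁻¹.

2

Q = I·t = 30.40 A × 3710.0 s = 112800 C, so n(e⁻) = 112800/96485 = 1.169 mol.
n(M) deposited = 36.8 / 62.96 = 0.5845 mol.
Electrons per atom = n(e⁻)/n(M) = 1.169 / 0.5845 = 2.00 ≈ 2, so the ion is M²⁺.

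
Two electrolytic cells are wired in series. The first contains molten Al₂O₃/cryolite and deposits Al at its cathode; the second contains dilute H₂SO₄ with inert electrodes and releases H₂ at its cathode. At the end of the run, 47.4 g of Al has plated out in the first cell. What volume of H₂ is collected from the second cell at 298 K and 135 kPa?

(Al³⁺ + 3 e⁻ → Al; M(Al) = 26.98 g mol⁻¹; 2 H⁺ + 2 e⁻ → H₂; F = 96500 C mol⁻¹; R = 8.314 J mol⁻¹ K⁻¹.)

n(Al) = 47.4 / 26.98 = 1.757 mol, so n(e⁻) = 3 × 1.757 = 5.271 mol.
The cells are in series, so the same 5.271 mol of electrons passes through the second cell.
2 H⁺ + 2 e⁻ → H₂ — 2 mol e⁻ per mol H₂, so n(H₂) = 5.271/2 = 2.635 mol.
V = nRT/P = (2.635 × 8.314 × 298) / (135 × 10³) = 0.0484 m³ = 48.4 L.

48.4 L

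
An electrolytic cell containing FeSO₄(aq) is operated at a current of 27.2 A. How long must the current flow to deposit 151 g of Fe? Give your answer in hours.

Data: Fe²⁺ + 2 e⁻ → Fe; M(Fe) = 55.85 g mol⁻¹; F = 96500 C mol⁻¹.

5.33 h

n(Fe) = m/M = 151 / 55.85 = 2.704 mol.
Each Fe atom requires 2 electrons, so n(e⁻) = 2 × 2.704 = 5.407 mol.
Q = n(e⁻)·F = 5.407 × 96500 = 521800 C.
t = Q/I = 521800 / 27.20 A = 19180 s = 5.33 h.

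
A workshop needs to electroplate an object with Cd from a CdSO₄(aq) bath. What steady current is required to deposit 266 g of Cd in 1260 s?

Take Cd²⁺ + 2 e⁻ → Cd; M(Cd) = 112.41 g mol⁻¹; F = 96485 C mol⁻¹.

n(Cd) = 266 / 112.41 = 2.366 mol.
n(e⁻) = 2 × 2.366 = 4.733 mol.
Q = n(e⁻)·F = 4.733 × 96485 = 456600 C.
I = Q/t = 456600 / 1260.0 s = 362 A.

362 A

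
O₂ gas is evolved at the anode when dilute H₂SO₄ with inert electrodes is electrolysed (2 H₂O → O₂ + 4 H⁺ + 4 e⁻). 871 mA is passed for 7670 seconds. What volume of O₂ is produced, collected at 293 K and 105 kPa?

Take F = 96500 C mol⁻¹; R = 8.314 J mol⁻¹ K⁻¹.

Q = I·t = 0.8710 A × 7670.0 s = 6681 C.
n(e⁻) = Q/F = 6681 / 96500 = 0.06923 mol.
4 electrons are transferred per O₂ molecule, so n(O₂) = 0.06923 / 4 = 0.01731 mol.
V = nRT/P = (0.01731 × 8.314 × 293) / (105 × 10³ Pa) = 4.02 × 10⁻⁴ m³ = 0.402 L.

0.402 L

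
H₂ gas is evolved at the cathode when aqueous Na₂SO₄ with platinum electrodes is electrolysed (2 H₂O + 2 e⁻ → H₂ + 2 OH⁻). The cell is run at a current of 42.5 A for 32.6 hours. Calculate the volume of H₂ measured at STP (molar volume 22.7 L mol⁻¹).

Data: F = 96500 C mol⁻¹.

587 L

Q = I·t = 42.50 A × 117360 s = 4988000 C.
n(e⁻) = Q/F = 4988000 / 96500 = 51.69 mol.
2 electrons are transferred per H₂ molecule, so n(H₂) = 51.69 / 2 = 25.84 mol.
V = n × V_m = 25.84 × 22.7 = 587 L.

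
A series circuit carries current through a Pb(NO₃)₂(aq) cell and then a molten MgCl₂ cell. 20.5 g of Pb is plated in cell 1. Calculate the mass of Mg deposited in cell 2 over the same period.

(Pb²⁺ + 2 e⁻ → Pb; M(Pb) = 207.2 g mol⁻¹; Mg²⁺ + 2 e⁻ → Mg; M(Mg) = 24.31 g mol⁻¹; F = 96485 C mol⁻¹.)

n(Pb) = 20.5 / 207.2 = 0.09894 mol.
Since Pb²⁺ + 2 e⁻ → Pb, n(e⁻) passed = 2 × 0.09894 = 0.1979 mol.
Cells in series carry the same charge, so the same 0.1979 mol of electrons passes through cell 2.
Mg²⁺ + 2 e⁻ → Mg, so n(Mg) = 0.1979 / 2 = 0.09894 mol.
m(Mg) = 0.09894 × 24.31 = 2.41 g.

2.41 g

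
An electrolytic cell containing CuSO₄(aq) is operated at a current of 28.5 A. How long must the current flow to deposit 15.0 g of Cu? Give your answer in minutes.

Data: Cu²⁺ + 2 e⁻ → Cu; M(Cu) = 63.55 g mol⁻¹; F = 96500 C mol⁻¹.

26.6 min

n(Cu) = m/M = 15.0 / 63.55 = 0.2360 mol.
Each Cu atom requires 2 electrons, so n(e⁻) = 2 × 0.2360 = 0.4721 mol.
Q = n(e⁻)·F = 0.4721 × 96500 = 45550 C.
t = Q/I = 45550 / 28.50 A = 1598 s = 26.6 min.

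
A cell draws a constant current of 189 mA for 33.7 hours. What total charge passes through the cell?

22900 C

Q = I·t = 0.1890 A × 121320 s = 22900 C.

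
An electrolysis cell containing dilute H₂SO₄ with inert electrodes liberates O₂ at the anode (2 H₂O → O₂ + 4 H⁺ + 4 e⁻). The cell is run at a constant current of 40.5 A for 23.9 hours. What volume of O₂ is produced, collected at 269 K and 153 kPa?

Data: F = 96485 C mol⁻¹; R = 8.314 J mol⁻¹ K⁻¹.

132 L

Q = I·t = 40.50 A × 86040 s = 3485000 C.
n(e⁻) = Q/F = 3485000 / 96485 = 36.12 mol.
4 electrons are transferred per O₂ molecule, so n(O₂) = 36.12 / 4 = 9.029 mol.
V = nRT/P = (9.029 × 8.314 × 269) / (153 × 10³ Pa) = 0.132 m³ = 132 L.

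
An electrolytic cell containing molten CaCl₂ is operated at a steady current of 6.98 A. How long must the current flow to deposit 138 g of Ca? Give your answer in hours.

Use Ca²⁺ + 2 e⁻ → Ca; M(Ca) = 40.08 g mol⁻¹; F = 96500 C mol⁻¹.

26.4 h

n(Ca) = m/M = 138 / 40.08 = 3.443 mol.
Each Ca atom requires 2 electrons, so n(e⁻) = 2 × 3.443 = 6.886 mol.
Q = n(e⁻)·F = 6.886 × 96500 = 664500 C.
t = Q/I = 664500 / 6.980 A = 95200 s = 26.4 h.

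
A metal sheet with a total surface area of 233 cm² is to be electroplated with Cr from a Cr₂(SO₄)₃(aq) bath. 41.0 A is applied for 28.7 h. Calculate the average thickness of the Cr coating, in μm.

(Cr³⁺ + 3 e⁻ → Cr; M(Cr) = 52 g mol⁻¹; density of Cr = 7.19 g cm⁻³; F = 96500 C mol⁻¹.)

Q = I·t = 41.00 × 103320 = 4236000 C; n(e⁻) = 43.90 mol.
n(Cr) = n(e⁻)/3 = 14.63 mol, so m = 14.63 × 52 = 760.9 g.
Volume = m/ρ = 760.9 / 7.19 = 105.8 cm³.
Thickness = V/A = 105.8 / 233 = 0.454 cm = 4540 μm.

4540 μm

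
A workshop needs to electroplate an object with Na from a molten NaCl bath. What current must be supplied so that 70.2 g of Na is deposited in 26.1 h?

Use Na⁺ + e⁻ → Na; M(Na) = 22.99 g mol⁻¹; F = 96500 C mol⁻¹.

3.14 A

n(Na) = 70.2 / 22.99 = 3.054 mol.
n(e⁻) = 1 × 3.054 = 3.054 mol.
Q = n(e⁻)·F = 3.054 × 96500 = 294700 C.
I = Q/t = 294700 / 93960 s = 3.14 A.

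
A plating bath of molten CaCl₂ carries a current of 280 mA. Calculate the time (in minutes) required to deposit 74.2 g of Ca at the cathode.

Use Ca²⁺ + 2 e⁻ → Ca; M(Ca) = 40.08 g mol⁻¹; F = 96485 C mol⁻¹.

n(Ca) = m/M = 74.2 / 40.08 = 1.851 mol.
Each Ca atom requires 2 electrons, so n(e⁻) = 2 × 1.851 = 3.703 mol.
Q = n(e⁻)·F = 3.703 × 96485 = 357200 C.
t = Q/I = 357200 / 0.2800 A = 1276000 s = 21300 min.

21300 min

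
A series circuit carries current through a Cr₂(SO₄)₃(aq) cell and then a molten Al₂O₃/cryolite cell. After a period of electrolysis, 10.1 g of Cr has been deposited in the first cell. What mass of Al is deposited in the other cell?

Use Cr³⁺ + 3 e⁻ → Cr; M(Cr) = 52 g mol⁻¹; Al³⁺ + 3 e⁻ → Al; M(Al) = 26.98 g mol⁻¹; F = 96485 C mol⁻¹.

n(Cr) = 10.1 / 52 = 0.1942 mol.
Since Cr³⁺ + 3 e⁻ → Cr, n(e⁻) passed = 3 × 0.1942 = 0.5827 mol.
Cells in series carry the same charge, so the same 0.5827 mol of electrons passes through cell 2.
Al³⁺ + 3 e⁻ → Al, so n(Al) = 0.5827 / 3 = 0.1942 mol.
m(Al) = 0.1942 × 26.98 = 5.24 g.

5.24 g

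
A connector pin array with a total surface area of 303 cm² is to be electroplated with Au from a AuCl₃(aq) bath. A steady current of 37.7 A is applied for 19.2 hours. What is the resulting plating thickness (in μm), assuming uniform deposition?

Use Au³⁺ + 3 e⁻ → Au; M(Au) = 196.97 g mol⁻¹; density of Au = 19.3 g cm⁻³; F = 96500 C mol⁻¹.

3030 μm

Q = I·t = 37.70 × 69120 = 2606000 C; n(e⁻) = 27.00 mol.
n(Au) = n(e⁻)/3 = 9.001 mol, so m = 9.001 × 196.97 = 1773 g.
Volume = m/ρ = 1773 / 19.3 = 91.86 cm³.
Thickness = V/A = 91.86 / 303 = 0.303 cm = 3030 μm.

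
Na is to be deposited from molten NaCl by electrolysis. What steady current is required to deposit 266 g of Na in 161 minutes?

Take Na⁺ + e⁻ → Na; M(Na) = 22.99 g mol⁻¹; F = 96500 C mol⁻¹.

n(Na) = 266 / 22.99 = 11.57 mol.
n(e⁻) = 1 × 11.57 = 11.57 mol.
Q = n(e⁻)·F = 11.57 × 96500 = 1117000 C.
I = Q/t = 1117000 / 9660.0 s = 116 A.

116 A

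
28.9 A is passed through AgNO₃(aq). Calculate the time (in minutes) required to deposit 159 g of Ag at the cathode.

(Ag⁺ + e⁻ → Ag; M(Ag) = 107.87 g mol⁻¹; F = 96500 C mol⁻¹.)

82.0 min

n(Ag) = m/M = 159 / 107.87 = 1.474 mol.
Each Ag atom requires 1 electron, so n(e⁻) = 1 × 1.474 = 1.474 mol.
Q = n(e⁻)·F = 1.474 × 96500 = 142200 C.
t = Q/I = 142200 / 28.90 A = 4922 s = 82.0 min.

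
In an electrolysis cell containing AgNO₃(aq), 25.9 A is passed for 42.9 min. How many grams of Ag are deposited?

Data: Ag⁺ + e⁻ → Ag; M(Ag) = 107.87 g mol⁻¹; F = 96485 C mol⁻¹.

Q = I·t = 25.90 A × 2574.0 s = 66670 C.
n(e⁻) = Q/F = 66670 / 96485 = 0.6910 mol.
Ag⁺ + e⁻ → Ag, so n(Ag) = n(e⁻)/1 = 0.6910 mol.
m = n·M = 0.6910 × 107.87 = 74.5 g.

74.5 g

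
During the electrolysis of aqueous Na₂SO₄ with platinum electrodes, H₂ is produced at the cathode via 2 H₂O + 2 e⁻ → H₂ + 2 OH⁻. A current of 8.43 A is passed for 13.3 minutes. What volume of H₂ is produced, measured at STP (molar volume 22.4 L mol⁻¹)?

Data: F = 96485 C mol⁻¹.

0.781 L

Q = I·t = 8.430 A × 798.00 s = 6727 C.
n(e⁻) = Q/F = 6727 / 96485 = 0.06972 mol.
2 electrons are transferred per H₂ molecule, so n(H₂) = 0.06972 / 2 = 0.03486 mol.
V = n × V_m = 0.03486 × 22.4 = 0.781 L.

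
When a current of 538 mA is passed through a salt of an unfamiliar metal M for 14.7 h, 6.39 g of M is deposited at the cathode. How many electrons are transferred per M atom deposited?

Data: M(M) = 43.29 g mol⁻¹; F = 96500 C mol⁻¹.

2

Q = I·t = 0.5380 A × 52920 s = 28470 C, so n(e⁻) = 28470/96500 = 0.2950 mol.
n(M) deposited = 6.39 / 43.29 = 0.1476 mol.
Electrons per atom = n(e⁻)/n(M) = 0.2950 / 0.1476 = 2.00 ≈ 2, so the ion is M²⁺.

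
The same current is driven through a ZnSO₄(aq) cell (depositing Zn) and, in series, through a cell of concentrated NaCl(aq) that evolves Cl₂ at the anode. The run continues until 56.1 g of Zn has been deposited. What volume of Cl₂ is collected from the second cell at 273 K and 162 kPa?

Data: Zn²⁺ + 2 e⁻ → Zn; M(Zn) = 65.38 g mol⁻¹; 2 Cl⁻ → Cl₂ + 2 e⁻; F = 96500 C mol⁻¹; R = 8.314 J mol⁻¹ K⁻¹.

n(Zn) = 56.1 / 65.38 = 0.8581 mol, so n(e⁻) = 2 × 0.8581 = 1.716 mol.
The cells are in series, so the same 1.716 mol of electrons passes through the second cell.
2 Cl⁻ → Cl₂ + 2 e⁻ — 2 mol e⁻ per mol Cl₂, so n(Cl₂) = 1.716/2 = 0.8581 mol.
V = nRT/P = (0.8581 × 8.314 × 273) / (162 × 10³) = 0.0120 m³ = 12.0 L.

12.0 L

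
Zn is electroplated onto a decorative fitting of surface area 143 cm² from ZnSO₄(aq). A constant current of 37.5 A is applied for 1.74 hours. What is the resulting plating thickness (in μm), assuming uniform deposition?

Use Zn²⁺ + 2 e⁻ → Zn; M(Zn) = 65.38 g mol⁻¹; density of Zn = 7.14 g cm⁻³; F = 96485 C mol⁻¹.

Q = I·t = 37.50 × 6264.0 = 234900 C; n(e⁻) = 2.435 mol.
n(Zn) = n(e⁻)/2 = 1.217 mol, so m = 1.217 × 65.38 = 79.59 g.
Volume = m/ρ = 79.59 / 7.14 = 11.15 cm³.
Thickness = V/A = 11.15 / 143 = 0.0779 cm = 779 μm.

779 μm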